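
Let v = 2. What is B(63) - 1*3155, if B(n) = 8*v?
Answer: -3139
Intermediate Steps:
B(n) = 16 (B(n) = 8*2 = 16)
B(63) - 1*3155 = 16 - 1*3155 = 16 - 3155 = -3139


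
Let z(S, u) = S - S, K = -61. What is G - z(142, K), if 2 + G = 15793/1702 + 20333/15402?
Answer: 56355536/6553551 ≈ 8.5992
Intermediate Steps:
G = 56355536/6553551 (G = -2 + (15793/1702 + 20333/15402) = -2 + 69462638/6553551 = 56355536/6553551 ≈ 8.5992)
z(S, u) = 0
G - z(142, K) = 56355536/6553551 - 1*0 = 56355536/6553551 + 0 = 56355536/6553551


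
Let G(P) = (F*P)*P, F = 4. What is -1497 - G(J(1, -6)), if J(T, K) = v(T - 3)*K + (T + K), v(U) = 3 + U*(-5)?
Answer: -29053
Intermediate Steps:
v(U) = 3 - 5*U
J(T, K) = K + T + K*(18 - 5*T) (J(T, K) = (3 - 5*(T - 3))*K + (T + K) = (3 - 5*(-3 + T))*K + (K + T) = (3 + (15 - 5*T))*K + (K + T) = (18 - 5*T)*K + (K + T) = K*(18 - 5*T) + (K + T) = K + T + K*(18 - 5*T))
G(P) = 4*P² (G(P) = (4*P)*P = 4*P²)
-1497 - G(J(1, -6)) = -1497 - 4*(-6 + 1 - 1*(-6)*(-18 + 5*1))² = -1497 - 4*(-6 + 1 - 1*(-6)*(-18 + 5))² = -1497 - 4*(-6 + 1 - 1*(-6)*(-13))² = -1497 - 4*(-6 + 1 - 78)² = -1497 - 4*(-83)² = -1497 - 4*6889 = -1497 - 1*27556 = -1497 - 27556 = -29053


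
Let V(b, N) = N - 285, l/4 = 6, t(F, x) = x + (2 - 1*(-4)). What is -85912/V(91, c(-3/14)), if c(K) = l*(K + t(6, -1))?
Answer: 601384/1191 ≈ 504.94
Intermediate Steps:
t(F, x) = 6 + x (t(F, x) = x + (2 + 4) = x + 6 = 6 + x)
l = 24 (l = 4*6 = 24)
c(K) = 120 + 24*K (c(K) = 24*(K + (6 - 1)) = 24*(K + 5) = 24*(5 + K) = 120 + 24*K)
V(b, N) = -285 + N
-85912/V(91, c(-3/14)) = -85912/(-285 + (120 + 24*(-3/14))) = -85912/(-285 + (120 - 36/7)) = -85912/(-285 + 804/7) = -85912/(-1191/7) = -85912*(-7/1191) = 601384/1191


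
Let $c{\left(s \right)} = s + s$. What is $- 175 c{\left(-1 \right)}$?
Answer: $350$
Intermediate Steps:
$c{\left(s \right)} = 2 s$
$- 175 c{\left(-1 \right)} = - 175 \cdot 2 \left(-1\right) = \left(-175\right) \left(-2\right) = 350$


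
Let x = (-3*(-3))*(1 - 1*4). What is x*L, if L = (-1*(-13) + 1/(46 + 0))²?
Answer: -9687627/2116 ≈ -4578.3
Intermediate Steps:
x = -27 (x = 9*(1 - 4) = 9*(-3) = -27)
L = 358801/2116 (L = (13 + 1/46)² = (599/46)² = 358801/2116 ≈ 169.57)
x*L = -27*358801/2116 = -9687627/2116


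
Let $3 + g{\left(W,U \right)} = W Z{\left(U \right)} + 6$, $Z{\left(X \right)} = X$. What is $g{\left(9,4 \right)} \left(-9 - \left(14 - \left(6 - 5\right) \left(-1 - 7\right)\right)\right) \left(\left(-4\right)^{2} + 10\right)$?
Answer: $-31434$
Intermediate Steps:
$g{\left(W,U \right)} = 3 + U W$ ($g{\left(W,U \right)} = -3 + \left(W U + 6\right) = -3 + \left(U W + 6\right) = -3 + \left(6 + U W\right) = 3 + U W$)
$g{\left(9,4 \right)} \left(-9 - \left(14 - \left(6 - 5\right) \left(-1 - 7\right)\right)\right) \left(\left(-4\right)^{2} + 10\right) = \left(3 + 4 \cdot 9\right) \left(-9 - \left(14 - \left(6 - 5\right) \left(-1 - 7\right)\right)\right) \left(\left(-4\right)^{2} + 10\right) = \left(3 + 36\right) \left(-9 + \left(1 \left(-8\right) - 14\right)\right) \left(16 + 10\right) = 39 \left(-9 - 22\right) 26 = 39 \left(\left(-31\right) 26\right) = 39 \left(-806\right) = -31434$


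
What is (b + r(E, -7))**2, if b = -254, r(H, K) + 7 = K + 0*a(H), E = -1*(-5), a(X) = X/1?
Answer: 71824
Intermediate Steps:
a(X) = X (a(X) = X*1 = X)
E = 5
r(H, K) = -7 + K (r(H, K) = -7 + (K + 0*H) = -7 + (K + 0) = -7 + K)
(b + r(E, -7))**2 = (-254 + (-7 - 7))**2 = (-254 - 14)**2 = (-268)**2 = 71824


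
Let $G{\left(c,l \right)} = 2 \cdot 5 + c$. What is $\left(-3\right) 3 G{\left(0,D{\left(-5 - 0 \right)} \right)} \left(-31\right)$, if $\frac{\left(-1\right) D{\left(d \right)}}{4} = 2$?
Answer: $2790$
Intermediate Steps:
$D{\left(d \right)} = -8$ ($D{\left(d \right)} = \left(-4\right) 2 = -8$)
$G{\left(c,l \right)} = 10 + c$
$\left(-3\right) 3 G{\left(0,D{\left(-5 - 0 \right)} \right)} \left(-31\right) = \left(-3\right) 3 \left(10 + 0\right) \left(-31\right) = \left(-9\right) 10 \left(-31\right) = \left(-90\right) \left(-31\right) = 2790$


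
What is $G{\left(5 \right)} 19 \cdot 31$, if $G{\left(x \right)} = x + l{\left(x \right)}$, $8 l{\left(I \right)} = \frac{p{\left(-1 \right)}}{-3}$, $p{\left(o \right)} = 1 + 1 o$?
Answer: $2945$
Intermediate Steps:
$p{\left(o \right)} = 1 + o$
$l{\left(I \right)} = 0$ ($l{\left(I \right)} = \frac{\left(1 - 1\right) \frac{1}{-3}}{8} = \frac{0 \left(- \frac{1}{3}\right)}{8} = \frac{1}{8} \cdot 0 = 0$)
$G{\left(x \right)} = x$ ($G{\left(x \right)} = x + 0 = x$)
$G{\left(5 \right)} 19 \cdot 31 = 5 \cdot 19 \cdot 31 = 95 \cdot 31 = 2945$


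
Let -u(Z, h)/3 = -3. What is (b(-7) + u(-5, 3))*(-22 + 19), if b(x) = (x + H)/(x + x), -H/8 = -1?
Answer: -375/14 ≈ -26.786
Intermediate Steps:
H = 8 (H = -8*(-1) = 8)
u(Z, h) = 9 (u(Z, h) = -3*(-3) = 9)
b(x) = (8 + x)/(2*x) (b(x) = (x + 8)/(x + x) = (8 + x)/((2*x)) = (8 + x)*(1/(2*x)) = (8 + x)/(2*x))
(b(-7) + u(-5, 3))*(-22 + 19) = ((1/2)*(8 - 7)/(-7) + 9)*(-22 + 19) = ((1/2)*(-1/7)*1 + 9)*(-3) = (-1/14 + 9)*(-3) = (125/14)*(-3) = -375/14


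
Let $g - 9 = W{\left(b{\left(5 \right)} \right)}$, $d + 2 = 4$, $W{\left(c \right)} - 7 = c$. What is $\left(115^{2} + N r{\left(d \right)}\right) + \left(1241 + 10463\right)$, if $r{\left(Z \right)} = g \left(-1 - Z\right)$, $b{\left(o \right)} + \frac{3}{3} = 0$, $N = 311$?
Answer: $10934$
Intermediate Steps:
$b{\left(o \right)} = -1$ ($b{\left(o \right)} = -1 + 0 = -1$)
$W{\left(c \right)} = 7 + c$
$d = 2$ ($d = -2 + 4 = 2$)
$g = 15$ ($g = 9 + \left(7 - 1\right) = 9 + 6 = 15$)
$r{\left(Z \right)} = -15 - 15 Z$ ($r{\left(Z \right)} = 15 \left(-1 - Z\right) = -15 - 15 Z$)
$\left(115^{2} + N r{\left(d \right)}\right) + \left(1241 + 10463\right) = \left(115^{2} + 311 \left(-15 - 30\right)\right) + \left(1241 + 10463\right) = \left(13225 + 311 \left(-15 - 30\right)\right) + 11704 = \left(13225 + 311 \left(-45\right)\right) + 11704 = \left(13225 - 13995\right) + 11704 = -770 + 11704 = 10934$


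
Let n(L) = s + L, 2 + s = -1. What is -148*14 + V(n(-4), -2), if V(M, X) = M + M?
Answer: -2086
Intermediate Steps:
s = -3 (s = -2 - 1 = -3)
n(L) = -3 + L
V(M, X) = 2*M
-148*14 + V(n(-4), -2) = -148*14 + 2*(-3 - 4) = -2072 + 2*(-7) = -2072 - 14 = -2086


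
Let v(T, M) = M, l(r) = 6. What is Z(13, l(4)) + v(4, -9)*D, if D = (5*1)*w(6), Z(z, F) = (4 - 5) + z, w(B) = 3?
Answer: -123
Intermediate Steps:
Z(z, F) = -1 + z
D = 15 (D = (5*1)*3 = 5*3 = 15)
Z(13, l(4)) + v(4, -9)*D = (-1 + 13) - 9*15 = 12 - 135 = -123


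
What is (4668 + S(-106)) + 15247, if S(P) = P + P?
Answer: 19703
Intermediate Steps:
S(P) = 2*P
(4668 + S(-106)) + 15247 = (4668 + 2*(-106)) + 15247 = (4668 - 212) + 15247 = 4456 + 15247 = 19703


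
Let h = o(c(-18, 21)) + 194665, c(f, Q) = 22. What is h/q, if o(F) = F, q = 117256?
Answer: 194687/117256 ≈ 1.6604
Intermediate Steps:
h = 194687 (h = 22 + 194665 = 194687)
h/q = 194687/117256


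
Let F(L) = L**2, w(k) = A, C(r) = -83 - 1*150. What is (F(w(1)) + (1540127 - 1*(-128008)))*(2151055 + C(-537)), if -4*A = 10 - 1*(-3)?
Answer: 28703073400219/8 ≈ 3.5879e+12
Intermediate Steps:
C(r) = -233 (C(r) = -83 - 150 = -233)
A = -13/4 (A = -(10 - 1*(-3))/4 = -(10 + 3)/4 = -1/4*13 = -13/4 ≈ -3.2500)
w(k) = -13/4
(F(w(1)) + (1540127 - 1*(-128008)))*(2151055 + C(-537)) = ((-13/4)**2 + (1540127 - 1*(-128008)))*(2151055 - 233) = (169/16 + (1540127 + 128008))*2150822 = (169/16 + 1668135)*2150822 = (26690329/16)*2150822 = 28703073400219/8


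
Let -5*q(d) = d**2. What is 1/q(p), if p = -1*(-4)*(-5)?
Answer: -1/80 ≈ -0.012500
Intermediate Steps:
p = -20 (p = 4*(-5) = -20)
q(d) = -d**2/5
1/q(p) = 1/(-1/5*(-20)**2) = 1/(-1/5*400) = 1/(-80) = -1/80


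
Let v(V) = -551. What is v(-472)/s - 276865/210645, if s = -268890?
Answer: -4955344297/3776022270 ≈ -1.3123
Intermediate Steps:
v(-472)/s - 276865/210645 = -551/(-268890) - 276865/210645 = -551*(-1/268890) - 276865*1/210645 = 551/268890 - 55373/42129 = -4955344297/3776022270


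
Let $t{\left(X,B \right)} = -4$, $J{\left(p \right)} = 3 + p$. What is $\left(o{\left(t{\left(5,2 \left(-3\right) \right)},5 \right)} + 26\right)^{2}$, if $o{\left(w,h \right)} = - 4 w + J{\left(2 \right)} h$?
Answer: $4489$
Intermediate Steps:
$o{\left(w,h \right)} = - 4 w + 5 h$ ($o{\left(w,h \right)} = - 4 w + \left(3 + 2\right) h = - 4 w + 5 h$)
$\left(o{\left(t{\left(5,2 \left(-3\right) \right)},5 \right)} + 26\right)^{2} = \left(\left(\left(-4\right) \left(-4\right) + 5 \cdot 5\right) + 26\right)^{2} = \left(\left(16 + 25\right) + 26\right)^{2} = \left(41 + 26\right)^{2} = 67^{2} = 4489$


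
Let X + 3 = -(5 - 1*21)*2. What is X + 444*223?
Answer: 99041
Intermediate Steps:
X = 29 (X = -3 - (5 - 1*21)*2 = -3 - (5 - 21)*2 = -3 - (-16)*2 = -3 - 1*(-32) = -3 + 32 = 29)
X + 444*223 = 29 + 444*223 = 29 + 99012 = 99041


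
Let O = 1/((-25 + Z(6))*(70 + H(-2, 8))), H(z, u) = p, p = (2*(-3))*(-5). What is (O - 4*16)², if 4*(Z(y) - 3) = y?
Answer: 17213702401/4202500 ≈ 4096.1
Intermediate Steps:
Z(y) = 3 + y/4
p = 30 (p = -6*(-5) = 30)
H(z, u) = 30
O = -1/2050 (O = 1/((-25 + (3 + (¼)*6))*(70 + 30)) = 1/((-25 + (3 + 3/2))*100) = 1/((-25 + 9/2)*100) = 1/(-41/2*100) = 1/(-2050) = -1/2050 ≈ -0.00048780)
(O - 4*16)² = (-1/2050 - 4*16)² = (-1/2050 - 64)² = (-131201/2050)² = 17213702401/4202500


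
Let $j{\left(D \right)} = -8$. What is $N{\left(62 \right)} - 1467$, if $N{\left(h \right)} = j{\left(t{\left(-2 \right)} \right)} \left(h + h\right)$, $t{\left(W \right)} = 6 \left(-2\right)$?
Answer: $-2459$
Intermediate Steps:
$t{\left(W \right)} = -12$
$N{\left(h \right)} = - 16 h$ ($N{\left(h \right)} = - 8 \left(h + h\right) = - 8 \cdot 2 h = - 16 h$)
$N{\left(62 \right)} - 1467 = \left(-16\right) 62 - 1467 = -992 - 1467 = -2459$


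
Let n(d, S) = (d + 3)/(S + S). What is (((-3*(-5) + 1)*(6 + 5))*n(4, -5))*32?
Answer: -19712/5 ≈ -3942.4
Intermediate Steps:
n(d, S) = (3 + d)/(2*S) (n(d, S) = (3 + d)/((2*S)) = (3 + d)*(1/(2*S)) = (3 + d)/(2*S))
(((-3*(-5) + 1)*(6 + 5))*n(4, -5))*32 = (((-3*(-5) + 1)*(6 + 5))*((½)*(3 + 4)/(-5)))*32 = (((15 + 1)*11)*((½)*(-⅕)*7))*32 = ((16*11)*(-7/10))*32 = (176*(-7/10))*32 = -616/5*32 = -19712/5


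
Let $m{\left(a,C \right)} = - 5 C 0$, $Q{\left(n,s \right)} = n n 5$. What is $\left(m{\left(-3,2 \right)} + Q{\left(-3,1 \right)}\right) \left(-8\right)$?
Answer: $-360$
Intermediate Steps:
$Q{\left(n,s \right)} = 5 n^{2}$ ($Q{\left(n,s \right)} = n^{2} \cdot 5 = 5 n^{2}$)
$m{\left(a,C \right)} = 0$
$\left(m{\left(-3,2 \right)} + Q{\left(-3,1 \right)}\right) \left(-8\right) = \left(0 + 5 \left(-3\right)^{2}\right) \left(-8\right) = \left(0 + 5 \cdot 9\right) \left(-8\right) = \left(0 + 45\right) \left(-8\right) = 45 \left(-8\right) = -360$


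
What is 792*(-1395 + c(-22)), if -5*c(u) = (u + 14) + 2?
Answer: -5519448/5 ≈ -1.1039e+6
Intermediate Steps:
c(u) = -16/5 - u/5 (c(u) = -((u + 14) + 2)/5 = -((14 + u) + 2)/5 = -(16 + u)/5 = -16/5 - u/5)
792*(-1395 + c(-22)) = 792*(-1395 + (-16/5 - 1/5*(-22))) = 792*(-1395 + (-16/5 + 22/5)) = 792*(-1395 + 6/5) = 792*(-6969/5) = -5519448/5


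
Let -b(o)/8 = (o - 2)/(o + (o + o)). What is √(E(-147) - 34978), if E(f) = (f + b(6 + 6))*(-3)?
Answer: I*√310773/3 ≈ 185.82*I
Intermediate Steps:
b(o) = -8*(-2 + o)/(3*o) (b(o) = -8*(o - 2)/(o + (o + o)) = -8*(-2 + o)/(o + 2*o) = -8*(-2 + o)/(3*o))
E(f) = 20/3 - 3*f (E(f) = (f + 8*(2 - (6 + 6))/(3*(6 + 6)))*(-3) = (f + (8/3)*(2 - 1*12)/12)*(-3) = (f + (8/3)*(1/12)*(2 - 12))*(-3) = (f + (8/3)*(1/12)*(-10))*(-3) = (f - 20/9)*(-3) = (-20/9 + f)*(-3) = 20/3 - 3*f)
√(E(-147) - 34978) = √((20/3 - 3*(-147)) - 34978) = √((20/3 + 441) - 34978) = √(1343/3 - 34978) = √(-103591/3) = I*√310773/3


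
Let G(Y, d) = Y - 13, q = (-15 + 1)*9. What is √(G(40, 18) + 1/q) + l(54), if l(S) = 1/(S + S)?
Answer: 1/108 + √47614/42 ≈ 5.2047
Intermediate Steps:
q = -126 (q = -14*9 = -126)
G(Y, d) = -13 + Y
l(S) = 1/(2*S)
√(G(40, 18) + 1/q) + l(54) = √((-13 + 40) + 1/(-126)) + (½)/54 = √(27 - 1/126) + (½)*(1/54) = √(3401/126) + 1/108 = √47614/42 + 1/108 = 1/108 + √47614/42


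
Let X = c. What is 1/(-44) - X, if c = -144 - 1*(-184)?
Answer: -1761/44 ≈ -40.023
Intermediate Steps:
c = 40 (c = -144 + 184 = 40)
X = 40
1/(-44) - X = 1/(-44) - 1*40 = -1/44 - 40 = -1761/44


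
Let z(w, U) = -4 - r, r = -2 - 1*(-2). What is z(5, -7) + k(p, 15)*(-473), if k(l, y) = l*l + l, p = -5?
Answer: -9464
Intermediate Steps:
r = 0 (r = -2 + 2 = 0)
k(l, y) = l + l² (k(l, y) = l² + l = l + l²)
z(w, U) = -4 (z(w, U) = -4 - 1*0 = -4 + 0 = -4)
z(5, -7) + k(p, 15)*(-473) = -4 - 5*(1 - 5)*(-473) = -4 - 5*(-4)*(-473) = -4 + 20*(-473) = -4 - 9460 = -9464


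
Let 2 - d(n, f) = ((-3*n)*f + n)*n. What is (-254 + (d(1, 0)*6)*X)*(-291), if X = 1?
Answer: 72168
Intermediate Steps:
d(n, f) = 2 - n*(n - 3*f*n) (d(n, f) = 2 - ((-3*n)*f + n)*n = 2 - (-3*f*n + n)*n = 2 - (n - 3*f*n)*n = 2 - n*(n - 3*f*n))
(-254 + (d(1, 0)*6)*X)*(-291) = (-254 + ((2 - 1*1² + 3*0*1²)*6)*1)*(-291) = (-254 + ((2 - 1*1 + 3*0*1)*6)*1)*(-291) = (-254 + ((2 - 1 + 0)*6)*1)*(-291) = (-254 + (1*6)*1)*(-291) = (-254 + 6*1)*(-291) = (-254 + 6)*(-291) = -248*(-291) = 72168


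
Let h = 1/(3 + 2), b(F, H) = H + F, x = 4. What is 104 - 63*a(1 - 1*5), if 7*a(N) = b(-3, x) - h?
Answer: 484/5 ≈ 96.800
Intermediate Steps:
b(F, H) = F + H
h = 1/5 ≈ 0.20000
a(N) = 4/35 (a(N) = ((-3 + 4) - 1*1/5)/7 = (1 - 1/5)/7 = (1/7)*(4/5) = 4/35)
104 - 63*a(1 - 1*5) = 104 - 63*4/35 = 104 - 36/5 = 484/5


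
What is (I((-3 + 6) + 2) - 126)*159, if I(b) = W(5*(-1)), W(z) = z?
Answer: -20829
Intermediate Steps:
I(b) = -5 (I(b) = 5*(-1) = -5)
(I((-3 + 6) + 2) - 126)*159 = (-5 - 126)*159 = -131*159 = -20829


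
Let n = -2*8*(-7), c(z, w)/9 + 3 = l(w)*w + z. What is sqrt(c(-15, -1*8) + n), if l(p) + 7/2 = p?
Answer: sqrt(778) ≈ 27.893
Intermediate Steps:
l(p) = -7/2 + p
c(z, w) = -27 + 9*z + 9*w*(-7/2 + w) (c(z, w) = -27 + 9*((-7/2 + w)*w + z) = -27 + 9*(w*(-7/2 + w) + z) = -27 + 9*(z + w*(-7/2 + w)) = -27 + (9*z + 9*w*(-7/2 + w)) = -27 + 9*z + 9*w*(-7/2 + w))
n = 112 (n = -16*(-7) = 112)
sqrt(c(-15, -1*8) + n) = sqrt((-27 + 9*(-15) + 9*(-1*8)*(-7 + 2*(-1*8))/2) + 112) = sqrt((-27 - 135 + (9/2)*(-8)*(-7 + 2*(-8))) + 112) = sqrt((-27 - 135 + (9/2)*(-8)*(-7 - 16)) + 112) = sqrt((-27 - 135 + (9/2)*(-8)*(-23)) + 112) = sqrt((-27 - 135 + 828) + 112) = sqrt(666 + 112) = sqrt(778)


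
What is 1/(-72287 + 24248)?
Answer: -1/48039 ≈ -2.0816e-5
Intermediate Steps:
1/(-72287 + 24248) = 1/(-48039) = -1/48039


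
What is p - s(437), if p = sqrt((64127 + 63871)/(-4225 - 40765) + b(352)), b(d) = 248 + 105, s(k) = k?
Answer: -437 + 8*sqrt(2768549630)/22495 ≈ -418.29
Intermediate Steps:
b(d) = 353
p = 8*sqrt(2768549630)/22495 (p = sqrt((64127 + 63871)/(-4225 - 40765) + 353) = sqrt(127998/(-44990) + 353) = sqrt(127998*(-1/44990) + 353) = sqrt(-63999/22495 + 353) = sqrt(7876736/22495) = 8*sqrt(2768549630)/22495 ≈ 18.712)
p - s(437) = 8*sqrt(2768549630)/22495 - 1*437 = 8*sqrt(2768549630)/22495 - 437 = -437 + 8*sqrt(2768549630)/22495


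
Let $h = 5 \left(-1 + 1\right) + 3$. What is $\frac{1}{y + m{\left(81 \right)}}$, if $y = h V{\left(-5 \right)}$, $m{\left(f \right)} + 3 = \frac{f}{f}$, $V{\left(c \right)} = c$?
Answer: $- \frac{1}{17} \approx -0.058824$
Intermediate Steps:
$m{\left(f \right)} = -2$ ($m{\left(f \right)} = -3 + \frac{f}{f} = -3 + 1 = -2$)
$h = 3$ ($h = 5 \cdot 0 + 3 = 0 + 3 = 3$)
$y = -15$ ($y = 3 \left(-5\right) = -15$)
$\frac{1}{y + m{\left(81 \right)}} = \frac{1}{-15 - 2} = \frac{1}{-17} = - \frac{1}{17}$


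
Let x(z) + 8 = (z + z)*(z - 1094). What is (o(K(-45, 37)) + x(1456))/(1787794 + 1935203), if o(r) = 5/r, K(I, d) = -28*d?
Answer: 364028297/1285674964 ≈ 0.28314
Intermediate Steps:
x(z) = -8 + 2*z*(-1094 + z) (x(z) = -8 + (z + z)*(z - 1094) = -8 + (2*z)*(-1094 + z) = -8 + 2*z*(-1094 + z))
(o(K(-45, 37)) + x(1456))/(1787794 + 1935203) = (5/((-28*37)) + (-8 - 2188*1456 + 2*1456**2))/(1787794 + 1935203) = (5/(-1036) + (-8 - 3185728 + 2*2119936))/3722997 = (5*(-1/1036) + (-8 - 3185728 + 4239872))*(1/3722997) = (-5/1036 + 1054136)*(1/3722997) = (1092084891/1036)*(1/3722997) = 364028297/1285674964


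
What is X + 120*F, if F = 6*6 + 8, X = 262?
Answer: 5542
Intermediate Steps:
F = 44 (F = 36 + 8 = 44)
X + 120*F = 262 + 120*44 = 262 + 5280 = 5542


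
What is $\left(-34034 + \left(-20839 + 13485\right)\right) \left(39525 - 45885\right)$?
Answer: $263227680$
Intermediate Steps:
$\left(-34034 + \left(-20839 + 13485\right)\right) \left(39525 - 45885\right) = \left(-34034 - 7354\right) \left(-6360\right) = \left(-41388\right) \left(-6360\right) = 263227680$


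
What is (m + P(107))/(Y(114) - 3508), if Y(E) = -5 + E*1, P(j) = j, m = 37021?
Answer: -12376/1133 ≈ -10.923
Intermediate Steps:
Y(E) = -5 + E
(m + P(107))/(Y(114) - 3508) = (37021 + 107)/((-5 + 114) - 3508) = 37128/(109 - 3508) = 37128/(-3399) = 37128*(-1/3399) = -12376/1133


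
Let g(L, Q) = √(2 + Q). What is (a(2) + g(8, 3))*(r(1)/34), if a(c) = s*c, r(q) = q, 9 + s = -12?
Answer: -21/17 + √5/34 ≈ -1.1695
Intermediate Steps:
s = -21 (s = -9 - 12 = -21)
a(c) = -21*c
(a(2) + g(8, 3))*(r(1)/34) = (-21*2 + √(2 + 3))*(1/34) = (-42 + √5)*(1*(1/34)) = (-42 + √5)*(1/34) = -21/17 + √5/34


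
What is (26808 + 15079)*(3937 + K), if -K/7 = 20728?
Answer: -5912727033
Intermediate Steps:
K = -145096 (K = -7*20728 = -145096)
(26808 + 15079)*(3937 + K) = (26808 + 15079)*(3937 - 145096) = 41887*(-141159) = -5912727033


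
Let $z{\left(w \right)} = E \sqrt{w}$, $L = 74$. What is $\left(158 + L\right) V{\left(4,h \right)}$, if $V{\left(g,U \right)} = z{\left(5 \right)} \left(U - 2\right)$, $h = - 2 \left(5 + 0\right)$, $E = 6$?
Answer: $- 16704 \sqrt{5} \approx -37351.0$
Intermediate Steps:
$z{\left(w \right)} = 6 \sqrt{w}$
$h = -10$ ($h = \left(-2\right) 5 = -10$)
$V{\left(g,U \right)} = 6 \sqrt{5} \left(-2 + U\right)$ ($V{\left(g,U \right)} = 6 \sqrt{5} \left(U - 2\right) = 6 \sqrt{5} \left(-2 + U\right)$)
$\left(158 + L\right) V{\left(4,h \right)} = \left(158 + 74\right) 6 \sqrt{5} \left(-2 - 10\right) = 232 \cdot 6 \sqrt{5} \left(-12\right) = 232 \left(- 72 \sqrt{5}\right) = - 16704 \sqrt{5}$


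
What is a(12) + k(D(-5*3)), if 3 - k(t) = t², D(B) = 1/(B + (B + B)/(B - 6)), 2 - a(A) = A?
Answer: -63224/9025 ≈ -7.0054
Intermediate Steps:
a(A) = 2 - A
D(B) = 1/(B + 2*B/(-6 + B)) (D(B) = 1/(B + (2*B)/(-6 + B)) = 1/(B + 2*B/(-6 + B)))
k(t) = 3 - t²
a(12) + k(D(-5*3)) = (2 - 1*12) + (3 - ((-6 - 5*3)/(((-5*3))*(-4 - 5*3)))²) = (2 - 12) + (3 - ((-6 - 15)/((-15)*(-4 - 15)))²) = -10 + (3 - (-1/15*(-21)/(-19))²) = -10 + (3 - (-1/15*(-1/19)*(-21))²) = -10 + (3 - (-7/95)²) = -10 + (3 - 1*49/9025) = -10 + (3 - 49/9025) = -10 + 27026/9025 = -63224/9025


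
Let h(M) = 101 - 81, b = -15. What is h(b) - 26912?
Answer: -26892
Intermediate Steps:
h(M) = 20
h(b) - 26912 = 20 - 26912 = -26892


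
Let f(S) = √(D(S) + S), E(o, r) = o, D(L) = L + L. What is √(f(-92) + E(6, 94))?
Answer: √(6 + 2*I*√69) ≈ 3.4397 + 2.4149*I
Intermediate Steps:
D(L) = 2*L
f(S) = √3*√S (f(S) = √(2*S + S) = √(3*S) = √3*√S)
√(f(-92) + E(6, 94)) = √(√3*√(-92) + 6) = √(√3*(2*I*√23) + 6) = √(2*I*√69 + 6) = √(6 + 2*I*√69)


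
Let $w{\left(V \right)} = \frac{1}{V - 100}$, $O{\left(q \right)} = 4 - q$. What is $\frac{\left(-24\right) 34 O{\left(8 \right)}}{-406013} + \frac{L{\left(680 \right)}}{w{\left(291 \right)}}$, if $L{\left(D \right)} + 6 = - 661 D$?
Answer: $- \frac{34856957433002}{406013} \approx -8.5852 \cdot 10^{7}$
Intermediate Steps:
$w{\left(V \right)} = \frac{1}{-100 + V}$
$L{\left(D \right)} = -6 - 661 D$
$\frac{\left(-24\right) 34 O{\left(8 \right)}}{-406013} + \frac{L{\left(680 \right)}}{w{\left(291 \right)}} = \frac{\left(-24\right) 34 \left(4 - 8\right)}{-406013} + \frac{-6 - 449480}{\frac{1}{-100 + 291}} = - 816 \left(4 - 8\right) \left(- \frac{1}{406013}\right) + \frac{-6 - 449480}{\frac{1}{191}} = \left(-816\right) \left(-4\right) \left(- \frac{1}{406013}\right) - 449486 \frac{1}{\frac{1}{191}} = 3264 \left(- \frac{1}{406013}\right) - 85851826 = - \frac{3264}{406013} - 85851826 = - \frac{34856957433002}{406013}$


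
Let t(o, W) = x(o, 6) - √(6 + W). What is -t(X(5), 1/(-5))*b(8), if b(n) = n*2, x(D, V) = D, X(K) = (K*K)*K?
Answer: -2000 + 16*√145/5 ≈ -1961.5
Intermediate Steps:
X(K) = K³ (X(K) = K²*K = K³)
b(n) = 2*n
t(o, W) = o - √(6 + W)
-t(X(5), 1/(-5))*b(8) = -(5³ - √(6 + 1/(-5)))*2*8 = -(125 - √(6 - ⅕))*16 = -(125 - √(29/5))*16 = -(125 - √145/5)*16 = -(2000 - 16*√145/5) = -2000 + 16*√145/5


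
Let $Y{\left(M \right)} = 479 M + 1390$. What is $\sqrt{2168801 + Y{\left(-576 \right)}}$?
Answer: $\sqrt{1894287} \approx 1376.3$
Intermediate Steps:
$Y{\left(M \right)} = 1390 + 479 M$
$\sqrt{2168801 + Y{\left(-576 \right)}} = \sqrt{2168801 + \left(1390 + 479 \left(-576\right)\right)} = \sqrt{2168801 + \left(1390 - 275904\right)} = \sqrt{2168801 - 274514} = \sqrt{1894287}$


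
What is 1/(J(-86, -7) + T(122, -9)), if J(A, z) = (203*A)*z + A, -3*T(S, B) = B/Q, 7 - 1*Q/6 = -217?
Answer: 448/54709761 ≈ 8.1887e-6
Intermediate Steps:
Q = 1344 (Q = 42 - 6*(-217) = 42 + 1302 = 1344)
T(S, B) = -B/4032 (T(S, B) = -B/(3*1344) = -B/4032)
J(A, z) = A + 203*A*z (J(A, z) = 203*A*z + A = A + 203*A*z)
1/(J(-86, -7) + T(122, -9)) = 1/(-86*(1 + 203*(-7)) - 1/4032*(-9)) = 1/(-86*(1 - 1421) + 1/448) = 1/(-86*(-1420) + 1/448) = 1/(122120 + 1/448) = 1/(54709761/448) = 448/54709761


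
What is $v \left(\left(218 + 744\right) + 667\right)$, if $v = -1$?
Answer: $-1629$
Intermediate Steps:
$v \left(\left(218 + 744\right) + 667\right) = - (\left(218 + 744\right) + 667) = - (962 + 667) = \left(-1\right) 1629 = -1629$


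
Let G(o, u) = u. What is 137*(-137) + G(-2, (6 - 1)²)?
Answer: -18744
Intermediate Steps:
137*(-137) + G(-2, (6 - 1)²) = 137*(-137) + (6 - 1)² = -18769 + 5² = -18769 + 25 = -18744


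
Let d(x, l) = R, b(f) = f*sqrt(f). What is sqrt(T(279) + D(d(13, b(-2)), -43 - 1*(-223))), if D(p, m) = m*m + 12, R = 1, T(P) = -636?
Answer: 4*sqrt(1986) ≈ 178.26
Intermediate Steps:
b(f) = f**(3/2)
d(x, l) = 1
D(p, m) = 12 + m**2 (D(p, m) = m**2 + 12 = 12 + m**2)
sqrt(T(279) + D(d(13, b(-2)), -43 - 1*(-223))) = sqrt(-636 + (12 + (-43 - 1*(-223))**2)) = sqrt(-636 + (12 + (-43 + 223)**2)) = sqrt(-636 + (12 + 180**2)) = sqrt(-636 + (12 + 32400)) = sqrt(-636 + 32412) = sqrt(31776) = 4*sqrt(1986)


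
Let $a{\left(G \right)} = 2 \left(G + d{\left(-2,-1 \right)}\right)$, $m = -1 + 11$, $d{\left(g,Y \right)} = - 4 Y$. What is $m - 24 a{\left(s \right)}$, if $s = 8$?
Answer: $-566$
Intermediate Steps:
$m = 10$
$a{\left(G \right)} = 8 + 2 G$ ($a{\left(G \right)} = 2 \left(G - -4\right) = 2 \left(G + 4\right) = 2 \left(4 + G\right) = 8 + 2 G$)
$m - 24 a{\left(s \right)} = 10 - 24 \left(8 + 2 \cdot 8\right) = 10 - 24 \left(8 + 16\right) = 10 - 576 = -566$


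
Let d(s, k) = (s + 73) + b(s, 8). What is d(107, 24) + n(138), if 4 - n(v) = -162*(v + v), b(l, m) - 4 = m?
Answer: 44908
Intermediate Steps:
b(l, m) = 4 + m
d(s, k) = 85 + s (d(s, k) = (s + 73) + (4 + 8) = (73 + s) + 12 = 85 + s)
n(v) = 4 + 324*v (n(v) = 4 - (-162)*(v + v) = 4 - (-162)*2*v = 4 - (-324)*v = 4 + 324*v)
d(107, 24) + n(138) = (85 + 107) + (4 + 324*138) = 192 + (4 + 44712) = 192 + 44716 = 44908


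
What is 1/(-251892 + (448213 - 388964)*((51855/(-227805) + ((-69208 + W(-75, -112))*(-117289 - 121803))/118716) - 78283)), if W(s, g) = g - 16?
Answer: 150244991/546165435525720370 ≈ 2.7509e-10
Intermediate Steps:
W(s, g) = -16 + g
1/(-251892 + (448213 - 388964)*((51855/(-227805) + ((-69208 + W(-75, -112))*(-117289 - 121803))/118716) - 78283)) = 1/(-251892 + (448213 - 388964)*((51855/(-227805) + ((-69208 + (-16 - 112))*(-117289 - 121803))/118716) - 78283)) = 1/(-251892 + 59249*((51855*(-1/227805) + ((-69208 - 128)*(-239092))*(1/118716)) - 78283)) = 1/(-251892 + 59249*((-3457/15187 - 69336*(-239092)*(1/118716)) - 78283)) = 1/(-251892 + 59249*((-3457/15187 + 16577682912*(1/118716)) - 78283)) = 1/(-251892 + 59249*((-3457/15187 + 1381473576/9893) - 78283)) = 1/(-251892 + 59249*(20980404998611/150244991 - 78283)) = 1/(-251892 + 59249*(9218776368158/150244991)) = 1/(-251892 + 546203281036993342/150244991) = 1/(546165435525720370/150244991) = 150244991/546165435525720370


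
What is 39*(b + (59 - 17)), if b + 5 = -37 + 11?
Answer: 429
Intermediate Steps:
b = -31 (b = -5 + (-37 + 11) = -5 - 26 = -31)
39*(b + (59 - 17)) = 39*(-31 + (59 - 17)) = 39*(-31 + 42) = 39*11 = 429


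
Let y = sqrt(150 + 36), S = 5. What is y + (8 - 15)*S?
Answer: -35 + sqrt(186) ≈ -21.362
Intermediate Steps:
y = sqrt(186) ≈ 13.638
y + (8 - 15)*S = sqrt(186) + (8 - 15)*5 = sqrt(186) - 7*5 = sqrt(186) - 35 = -35 + sqrt(186)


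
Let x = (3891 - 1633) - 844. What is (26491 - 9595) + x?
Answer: 18310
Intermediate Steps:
x = 1414 (x = 2258 - 844 = 1414)
(26491 - 9595) + x = (26491 - 9595) + 1414 = 16896 + 1414 = 18310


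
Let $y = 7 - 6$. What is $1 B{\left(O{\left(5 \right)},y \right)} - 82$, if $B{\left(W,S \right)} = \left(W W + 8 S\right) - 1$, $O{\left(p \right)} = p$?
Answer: $-50$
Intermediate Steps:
$y = 1$ ($y = 7 - 6 = 1$)
$B{\left(W,S \right)} = -1 + W^{2} + 8 S$ ($B{\left(W,S \right)} = \left(W^{2} + 8 S\right) - 1 = -1 + W^{2} + 8 S$)
$1 B{\left(O{\left(5 \right)},y \right)} - 82 = 1 \left(-1 + 5^{2} + 8 \cdot 1\right) - 82 = 1 \left(-1 + 25 + 8\right) - 82 = 1 \cdot 32 - 82 = 32 - 82 = -50$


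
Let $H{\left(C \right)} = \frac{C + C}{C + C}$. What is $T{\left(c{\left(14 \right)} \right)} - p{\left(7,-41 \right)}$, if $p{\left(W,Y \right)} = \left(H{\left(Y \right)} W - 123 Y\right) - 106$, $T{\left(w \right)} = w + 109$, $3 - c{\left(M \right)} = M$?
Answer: $-4846$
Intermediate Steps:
$c{\left(M \right)} = 3 - M$
$T{\left(w \right)} = 109 + w$
$H{\left(C \right)} = 1$ ($H{\left(C \right)} = \frac{2 C}{2 C} = 2 C \frac{1}{2 C} = 1$)
$p{\left(W,Y \right)} = -106 + W - 123 Y$ ($p{\left(W,Y \right)} = \left(1 W - 123 Y\right) - 106 = \left(W - 123 Y\right) - 106 = -106 + W - 123 Y$)
$T{\left(c{\left(14 \right)} \right)} - p{\left(7,-41 \right)} = \left(109 + \left(3 - 14\right)\right) - \left(-106 + 7 - -5043\right) = \left(109 + \left(3 - 14\right)\right) - \left(-106 + 7 + 5043\right) = \left(109 - 11\right) - 4944 = 98 - 4944 = -4846$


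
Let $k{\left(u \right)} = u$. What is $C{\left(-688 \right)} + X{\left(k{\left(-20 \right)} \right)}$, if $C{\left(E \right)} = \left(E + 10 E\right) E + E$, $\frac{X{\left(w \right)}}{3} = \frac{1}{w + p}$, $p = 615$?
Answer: $\frac{3097627123}{595} \approx 5.2061 \cdot 10^{6}$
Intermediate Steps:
$X{\left(w \right)} = \frac{3}{615 + w}$ ($X{\left(w \right)} = \frac{3}{w + 615} = \frac{3}{615 + w}$)
$C{\left(E \right)} = E + 11 E^{2}$ ($C{\left(E \right)} = 11 E E + E = 11 E^{2} + E = E + 11 E^{2}$)
$C{\left(-688 \right)} + X{\left(k{\left(-20 \right)} \right)} = - 688 \left(1 + 11 \left(-688\right)\right) + \frac{3}{615 - 20} = - 688 \left(1 - 7568\right) + \frac{3}{595} = \left(-688\right) \left(-7567\right) + 3 \cdot \frac{1}{595} = 5206096 + \frac{3}{595} = \frac{3097627123}{595}$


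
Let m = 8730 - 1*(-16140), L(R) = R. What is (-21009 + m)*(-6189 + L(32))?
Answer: -23772177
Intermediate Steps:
m = 24870 (m = 8730 + 16140 = 24870)
(-21009 + m)*(-6189 + L(32)) = (-21009 + 24870)*(-6189 + 32) = 3861*(-6157) = -23772177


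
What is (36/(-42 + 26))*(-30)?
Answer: 135/2 ≈ 67.500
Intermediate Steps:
(36/(-42 + 26))*(-30) = (36/(-16))*(-30) = -1/16*36*(-30) = -9/4*(-30) = 135/2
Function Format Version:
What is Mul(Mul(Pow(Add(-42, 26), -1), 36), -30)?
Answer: Rational(135, 2) ≈ 67.500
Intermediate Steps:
Mul(Mul(Pow(Add(-42, 26), -1), 36), -30) = Mul(Mul(Pow(-16, -1), 36), -30) = Mul(Mul(Rational(-1, 16), 36), -30) = Mul(Rational(-9, 4), -30) = Rational(135, 2)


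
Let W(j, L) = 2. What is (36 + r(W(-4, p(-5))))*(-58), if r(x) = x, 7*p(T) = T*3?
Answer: -2204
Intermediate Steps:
p(T) = 3*T/7 (p(T) = (T*3)/7 = (3*T)/7 = 3*T/7)
(36 + r(W(-4, p(-5))))*(-58) = (36 + 2)*(-58) = 38*(-58) = -2204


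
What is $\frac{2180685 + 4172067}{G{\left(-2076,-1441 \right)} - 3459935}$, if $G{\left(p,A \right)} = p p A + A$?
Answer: $- \frac{18907}{18493597} \approx -0.0010224$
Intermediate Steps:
$G{\left(p,A \right)} = A + A p^{2}$ ($G{\left(p,A \right)} = p^{2} A + A = A p^{2} + A = A + A p^{2}$)
$\frac{2180685 + 4172067}{G{\left(-2076,-1441 \right)} - 3459935} = \frac{2180685 + 4172067}{- 1441 \left(1 + \left(-2076\right)^{2}\right) - 3459935} = \frac{6352752}{- 1441 \left(1 + 4309776\right) - 3459935} = \frac{6352752}{\left(-1441\right) 4309777 - 3459935} = \frac{6352752}{-6210388657 - 3459935} = \frac{6352752}{-6213848592} = 6352752 \left(- \frac{1}{6213848592}\right) = - \frac{18907}{18493597}$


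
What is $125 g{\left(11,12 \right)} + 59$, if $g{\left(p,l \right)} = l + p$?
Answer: $2934$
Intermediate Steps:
$125 g{\left(11,12 \right)} + 59 = 125 \left(12 + 11\right) + 59 = 125 \cdot 23 + 59 = 2875 + 59 = 2934$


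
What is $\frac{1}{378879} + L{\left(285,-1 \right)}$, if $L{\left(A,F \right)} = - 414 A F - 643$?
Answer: $\frac{44460314014}{378879} \approx 1.1735 \cdot 10^{5}$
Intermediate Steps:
$L{\left(A,F \right)} = -643 - 414 A F$ ($L{\left(A,F \right)} = - 414 A F - 643 = -643 - 414 A F$)
$\frac{1}{378879} + L{\left(285,-1 \right)} = \frac{1}{378879} - \left(643 + 117990 \left(-1\right)\right) = \frac{1}{378879} + \left(-643 + 117990\right) = \frac{1}{378879} + 117347 = \frac{44460314014}{378879}$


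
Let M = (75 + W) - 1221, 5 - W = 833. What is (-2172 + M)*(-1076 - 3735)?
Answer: 19946406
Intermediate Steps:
W = -828 (W = 5 - 1*833 = 5 - 833 = -828)
M = -1974 (M = (75 - 828) - 1221 = -753 - 1221 = -1974)
(-2172 + M)*(-1076 - 3735) = (-2172 - 1974)*(-1076 - 3735) = -4146*(-4811) = 19946406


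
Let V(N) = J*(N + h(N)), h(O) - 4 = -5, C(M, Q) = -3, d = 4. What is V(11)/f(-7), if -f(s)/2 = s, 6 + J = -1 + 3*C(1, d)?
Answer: -80/7 ≈ -11.429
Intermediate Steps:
h(O) = -1 (h(O) = 4 - 5 = -1)
J = -16 (J = -6 + (-1 + 3*(-3)) = -6 + (-1 - 9) = -6 - 10 = -16)
f(s) = -2*s
V(N) = 16 - 16*N (V(N) = -16*(N - 1) = -16*(-1 + N) = 16 - 16*N)
V(11)/f(-7) = (16 - 16*11)/((-2*(-7))) = (16 - 176)/14 = -160*1/14 = -80/7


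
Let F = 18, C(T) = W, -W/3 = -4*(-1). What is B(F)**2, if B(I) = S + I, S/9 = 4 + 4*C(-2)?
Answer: 142884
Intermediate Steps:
W = -12 (W = -(-12)*(-1) = -3*4 = -12)
C(T) = -12
S = -396 (S = 9*(4 + 4*(-12)) = 9*(4 - 48) = 9*(-44) = -396)
B(I) = -396 + I
B(F)**2 = (-396 + 18)**2 = (-378)**2 = 142884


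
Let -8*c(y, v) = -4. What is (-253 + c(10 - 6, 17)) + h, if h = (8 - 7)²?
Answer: -503/2 ≈ -251.50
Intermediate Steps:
c(y, v) = ½ (c(y, v) = -⅛*(-4) = ½)
h = 1 (h = 1² = 1)
(-253 + c(10 - 6, 17)) + h = (-253 + ½) + 1 = -505/2 + 1 = -503/2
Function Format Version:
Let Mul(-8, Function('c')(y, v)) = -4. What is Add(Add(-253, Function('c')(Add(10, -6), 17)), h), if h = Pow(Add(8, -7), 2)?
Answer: Rational(-503, 2) ≈ -251.50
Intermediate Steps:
Function('c')(y, v) = Rational(1, 2) (Function('c')(y, v) = Mul(Rational(-1, 8), -4) = Rational(1, 2))
h = 1 (h = Pow(1, 2) = 1)
Add(Add(-253, Function('c')(Add(10, -6), 17)), h) = Add(Add(-253, Rational(1, 2)), 1) = Add(Rational(-505, 2), 1) = Rational(-503, 2)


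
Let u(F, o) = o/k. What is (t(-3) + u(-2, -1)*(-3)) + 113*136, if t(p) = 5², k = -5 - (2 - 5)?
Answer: 30783/2 ≈ 15392.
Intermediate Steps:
k = -2 (k = -5 - 1*(-3) = -5 + 3 = -2)
t(p) = 25
u(F, o) = -o/2 (u(F, o) = o/(-2) = o*(-½) = -o/2)
(t(-3) + u(-2, -1)*(-3)) + 113*136 = (25 - ½*(-1)*(-3)) + 113*136 = (25 + (½)*(-3)) + 15368 = (25 - 3/2) + 15368 = 47/2 + 15368 = 30783/2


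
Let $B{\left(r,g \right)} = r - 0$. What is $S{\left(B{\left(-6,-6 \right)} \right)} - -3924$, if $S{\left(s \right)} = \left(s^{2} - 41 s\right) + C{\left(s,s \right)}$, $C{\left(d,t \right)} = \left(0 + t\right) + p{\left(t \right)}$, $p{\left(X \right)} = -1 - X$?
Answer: $4205$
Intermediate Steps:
$C{\left(d,t \right)} = -1$ ($C{\left(d,t \right)} = \left(0 + t\right) - \left(1 + t\right) = t - \left(1 + t\right) = -1$)
$B{\left(r,g \right)} = r$ ($B{\left(r,g \right)} = r + 0 = r$)
$S{\left(s \right)} = -1 + s^{2} - 41 s$ ($S{\left(s \right)} = \left(s^{2} - 41 s\right) - 1 = -1 + s^{2} - 41 s$)
$S{\left(B{\left(-6,-6 \right)} \right)} - -3924 = \left(-1 + \left(-6\right)^{2} - -246\right) - -3924 = \left(-1 + 36 + 246\right) + 3924 = 281 + 3924 = 4205$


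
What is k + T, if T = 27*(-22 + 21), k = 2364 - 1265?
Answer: 1072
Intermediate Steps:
k = 1099
T = -27 (T = 27*(-1) = -27)
k + T = 1099 - 27 = 1072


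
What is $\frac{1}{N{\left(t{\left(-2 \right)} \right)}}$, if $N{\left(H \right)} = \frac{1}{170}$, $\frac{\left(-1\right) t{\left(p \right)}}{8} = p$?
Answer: $170$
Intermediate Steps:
$t{\left(p \right)} = - 8 p$
$N{\left(H \right)} = \frac{1}{170}$
$\frac{1}{N{\left(t{\left(-2 \right)} \right)}} = \frac{1}{\frac{1}{170}} = 170$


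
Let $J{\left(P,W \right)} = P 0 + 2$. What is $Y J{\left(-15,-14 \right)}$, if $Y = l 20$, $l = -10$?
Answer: $-400$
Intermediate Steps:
$J{\left(P,W \right)} = 2$ ($J{\left(P,W \right)} = 0 + 2 = 2$)
$Y = -200$ ($Y = \left(-10\right) 20 = -200$)
$Y J{\left(-15,-14 \right)} = \left(-200\right) 2 = -400$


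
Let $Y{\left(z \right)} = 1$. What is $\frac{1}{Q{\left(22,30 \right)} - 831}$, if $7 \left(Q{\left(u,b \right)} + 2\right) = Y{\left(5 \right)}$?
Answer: $- \frac{7}{5830} \approx -0.0012007$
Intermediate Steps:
$Q{\left(u,b \right)} = - \frac{13}{7}$ ($Q{\left(u,b \right)} = -2 + \frac{1}{7} \cdot 1 = -2 + \frac{1}{7} = - \frac{13}{7}$)
$\frac{1}{Q{\left(22,30 \right)} - 831} = \frac{1}{- \frac{13}{7} - 831} = \frac{1}{- \frac{5830}{7}} = - \frac{7}{5830}$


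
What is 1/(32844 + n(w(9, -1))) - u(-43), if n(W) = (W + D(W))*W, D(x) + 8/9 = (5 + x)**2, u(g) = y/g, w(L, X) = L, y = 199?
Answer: 6901562/1491283 ≈ 4.6279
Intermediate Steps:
u(g) = 199/g
D(x) = -8/9 + (5 + x)**2
n(W) = W*(-8/9 + W + (5 + W)**2) (n(W) = (W + (-8/9 + (5 + W)**2))*W = (-8/9 + W + (5 + W)**2)*W = W*(-8/9 + W + (5 + W)**2))
1/(32844 + n(w(9, -1))) - u(-43) = 1/(32844 + (1/9)*9*(217 + 9*9**2 + 99*9)) - 199/(-43) = 1/(32844 + (1/9)*9*(217 + 9*81 + 891)) - 199*(-1)/43 = 1/(32844 + (1/9)*9*(217 + 729 + 891)) - 1*(-199/43) = 1/(32844 + (1/9)*9*1837) + 199/43 = 1/(32844 + 1837) + 199/43 = 1/34681 + 199/43 = 6901562/1491283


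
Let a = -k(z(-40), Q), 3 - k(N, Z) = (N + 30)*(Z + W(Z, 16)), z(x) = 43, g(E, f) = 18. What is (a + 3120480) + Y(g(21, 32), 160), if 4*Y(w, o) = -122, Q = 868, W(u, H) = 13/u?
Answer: 2763548463/868 ≈ 3.1838e+6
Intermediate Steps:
k(N, Z) = 3 - (30 + N)*(Z + 13/Z) (k(N, Z) = 3 - (N + 30)*(Z + 13/Z) = 3 - (30 + N)*(Z + 13/Z))
Y(w, o) = -61/2 (Y(w, o) = (¼)*(-122) = -61/2)
a = 54998297/868 (a = -(-390 - 13*43 + 868*(3 - 30*868 - 1*43*868))/868 = -(-390 - 559 + 868*(3 - 26040 - 37324))/868 = -(-390 - 559 + 868*(-63361))/868 = -(-390 - 559 - 54997348)/868 = -(-54998297)/868 = -1*(-54998297/868) = 54998297/868 ≈ 63362.)
(a + 3120480) + Y(g(21, 32), 160) = (54998297/868 + 3120480) - 61/2 = 2763574937/868 - 61/2 = 2763548463/868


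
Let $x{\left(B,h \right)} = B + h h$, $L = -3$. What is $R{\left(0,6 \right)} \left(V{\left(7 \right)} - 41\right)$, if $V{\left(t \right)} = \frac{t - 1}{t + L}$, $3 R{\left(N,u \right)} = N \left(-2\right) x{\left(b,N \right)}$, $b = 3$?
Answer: $0$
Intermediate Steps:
$x{\left(B,h \right)} = B + h^{2}$
$R{\left(N,u \right)} = - \frac{2 N \left(3 + N^{2}\right)}{3}$ ($R{\left(N,u \right)} = \frac{N \left(-2\right) \left(3 + N^{2}\right)}{3} = \frac{- 2 N \left(3 + N^{2}\right)}{3} = \frac{\left(-2\right) N \left(3 + N^{2}\right)}{3} = - \frac{2 N \left(3 + N^{2}\right)}{3}$)
$V{\left(t \right)} = \frac{-1 + t}{-3 + t}$ ($V{\left(t \right)} = \frac{t - 1}{t - 3} = \frac{-1 + t}{-3 + t}$)
$R{\left(0,6 \right)} \left(V{\left(7 \right)} - 41\right) = \left(- \frac{2}{3}\right) 0 \left(3 + 0^{2}\right) \left(\frac{-1 + 7}{-3 + 7} - 41\right) = \left(- \frac{2}{3}\right) 0 \left(3 + 0\right) \left(\frac{1}{4} \cdot 6 - 41\right) = \left(- \frac{2}{3}\right) 0 \cdot 3 \left(\frac{1}{4} \cdot 6 - 41\right) = 0 \left(\frac{3}{2} - 41\right) = 0 \left(- \frac{79}{2}\right) = 0$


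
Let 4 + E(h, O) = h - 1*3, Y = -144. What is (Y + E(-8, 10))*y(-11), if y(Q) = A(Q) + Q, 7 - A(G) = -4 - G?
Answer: 1749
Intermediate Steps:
A(G) = 11 + G (A(G) = 7 - (-4 - G) = 7 + (4 + G) = 11 + G)
y(Q) = 11 + 2*Q (y(Q) = (11 + Q) + Q = 11 + 2*Q)
E(h, O) = -7 + h (E(h, O) = -4 + (h - 1*3) = -4 + (h - 3) = -4 + (-3 + h) = -7 + h)
(Y + E(-8, 10))*y(-11) = (-144 + (-7 - 8))*(11 + 2*(-11)) = (-144 - 15)*(11 - 22) = -159*(-11) = 1749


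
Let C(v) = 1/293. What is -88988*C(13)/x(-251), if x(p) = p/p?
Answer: -88988/293 ≈ -303.71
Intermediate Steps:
x(p) = 1
C(v) = 1/293
-88988*C(13)/x(-251) = -88988/(1/(1/293)) = -88988/(1*293) = -88988/293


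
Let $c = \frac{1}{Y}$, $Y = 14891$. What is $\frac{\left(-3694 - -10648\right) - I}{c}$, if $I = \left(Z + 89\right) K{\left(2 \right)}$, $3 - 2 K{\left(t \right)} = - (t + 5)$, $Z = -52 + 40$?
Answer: $97818979$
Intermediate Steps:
$Z = -12$
$K{\left(t \right)} = 4 + \frac{t}{2}$ ($K{\left(t \right)} = \frac{3}{2} - \frac{\left(-1\right) \left(t + 5\right)}{2} = \frac{3}{2} - \frac{\left(-1\right) \left(5 + t\right)}{2} = \frac{3}{2} - \frac{-5 - t}{2} = \frac{3}{2} + \left(\frac{5}{2} + \frac{t}{2}\right) = 4 + \frac{t}{2}$)
$I = 385$ ($I = \left(-12 + 89\right) \left(4 + \frac{1}{2} \cdot 2\right) = 77 \left(4 + 1\right) = 77 \cdot 5 = 385$)
$c = \frac{1}{14891} \approx 6.7155 \cdot 10^{-5}$
$\frac{\left(-3694 - -10648\right) - I}{c} = \left(\left(-3694 - -10648\right) - 385\right) \frac{1}{\frac{1}{14891}} = \left(\left(-3694 + 10648\right) - 385\right) 14891 = \left(6954 - 385\right) 14891 = 6569 \cdot 14891 = 97818979$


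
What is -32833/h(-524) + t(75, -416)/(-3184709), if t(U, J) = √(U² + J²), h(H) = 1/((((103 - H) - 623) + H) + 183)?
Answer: 11064721 - √178681/3184709 ≈ 1.1065e+7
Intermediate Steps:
h(H) = -1/337 (h(H) = 1/(((-520 - H) + H) + 183) = 1/(-520 + 183) = 1/(-337) = -1/337)
t(U, J) = √(J² + U²)
-32833/h(-524) + t(75, -416)/(-3184709) = -32833/(-1/337) + √((-416)² + 75²)/(-3184709) = -32833*(-337) + √(173056 + 5625)*(-1/3184709) = 11064721 + √178681*(-1/3184709) = 11064721 - √178681/3184709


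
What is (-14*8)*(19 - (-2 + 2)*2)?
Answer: -2128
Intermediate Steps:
(-14*8)*(19 - (-2 + 2)*2) = -112*(19 - 0*2) = -112*(19 - 1*0) = -112*(19 + 0) = -112*19 = -2128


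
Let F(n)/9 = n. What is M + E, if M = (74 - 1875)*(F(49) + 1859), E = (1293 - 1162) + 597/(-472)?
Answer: -1955104365/472 ≈ -4.1422e+6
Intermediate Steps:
F(n) = 9*n
E = 61235/472 (E = 131 + 597*(-1/472) = 131 - 597/472 = 61235/472 ≈ 129.74)
M = -4142300 (M = (74 - 1875)*(9*49 + 1859) = -1801*(441 + 1859) = -1801*2300 = -4142300)
M + E = -4142300 + 61235/472 = -1955104365/472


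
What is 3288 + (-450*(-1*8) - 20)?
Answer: 6868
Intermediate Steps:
3288 + (-450*(-1*8) - 20) = 3288 + (-450*(-8) - 20) = 3288 + (-50*(-72) - 20) = 3288 + (3600 - 20) = 3288 + 3580 = 6868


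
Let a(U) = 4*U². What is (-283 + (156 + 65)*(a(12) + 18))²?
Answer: 17158642081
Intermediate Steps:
(-283 + (156 + 65)*(a(12) + 18))² = (-283 + (156 + 65)*(4*12² + 18))² = (-283 + 221*(4*144 + 18))² = (-283 + 221*(576 + 18))² = (-283 + 221*594)² = (-283 + 131274)² = 130991² = 17158642081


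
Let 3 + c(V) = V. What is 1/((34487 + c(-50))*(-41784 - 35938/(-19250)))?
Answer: -1375/1978248209922 ≈ -6.9506e-10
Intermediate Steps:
c(V) = -3 + V
1/((34487 + c(-50))*(-41784 - 35938/(-19250))) = 1/((34487 + (-3 - 50))*(-41784 - 35938/(-19250))) = 1/((34487 - 53)*(-41784 - 35938*(-1/19250))) = 1/(34434*(-41784 + 2567/1375)) = 1/(34434*(-57450433/1375)) = 1/(-1978248209922/1375) = -1375/1978248209922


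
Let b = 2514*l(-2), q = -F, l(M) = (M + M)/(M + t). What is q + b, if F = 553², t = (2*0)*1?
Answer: -300781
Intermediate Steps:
t = 0 (t = 0*1 = 0)
F = 305809
l(M) = 2 (l(M) = (M + M)/(M + 0) = (2*M)/M = 2)
q = -305809 (q = -1*305809 = -305809)
b = 5028 (b = 2514*2 = 5028)
q + b = -305809 + 5028 = -300781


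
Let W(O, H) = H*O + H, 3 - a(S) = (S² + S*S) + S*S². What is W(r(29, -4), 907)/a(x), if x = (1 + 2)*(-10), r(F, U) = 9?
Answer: 9070/25203 ≈ 0.35988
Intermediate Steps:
x = -30 (x = 3*(-10) = -30)
a(S) = 3 - S³ - 2*S² (a(S) = 3 - ((S² + S*S) + S*S²) = 3 - ((S² + S²) + S³) = 3 - (2*S² + S³) = 3 - (S³ + 2*S²) = 3 + (-S³ - 2*S²) = 3 - S³ - 2*S²)
W(O, H) = H + H*O
W(r(29, -4), 907)/a(x) = (907*(1 + 9))/(3 - 1*(-30)³ - 2*(-30)²) = (907*10)/(3 - 1*(-27000) - 2*900) = 9070/(3 + 27000 - 1800) = 9070/25203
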